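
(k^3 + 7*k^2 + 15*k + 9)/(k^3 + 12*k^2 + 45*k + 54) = (k + 1)/(k + 6)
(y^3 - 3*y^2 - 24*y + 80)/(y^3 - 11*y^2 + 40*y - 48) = (y + 5)/(y - 3)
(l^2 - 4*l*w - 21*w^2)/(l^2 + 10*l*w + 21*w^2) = (l - 7*w)/(l + 7*w)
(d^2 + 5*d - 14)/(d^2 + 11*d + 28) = (d - 2)/(d + 4)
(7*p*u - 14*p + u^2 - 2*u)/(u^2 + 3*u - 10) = (7*p + u)/(u + 5)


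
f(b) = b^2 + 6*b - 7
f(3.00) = 20.00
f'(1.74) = 9.48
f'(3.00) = 12.00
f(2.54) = 14.69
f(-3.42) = -15.82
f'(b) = 2*b + 6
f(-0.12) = -7.71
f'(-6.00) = -6.00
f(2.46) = 13.81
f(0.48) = -3.89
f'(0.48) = 6.96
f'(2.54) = 11.08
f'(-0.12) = 5.76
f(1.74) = 6.47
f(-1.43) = -13.54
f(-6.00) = -7.00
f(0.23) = -5.57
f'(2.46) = 10.92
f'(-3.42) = -0.84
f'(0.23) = 6.46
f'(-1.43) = 3.14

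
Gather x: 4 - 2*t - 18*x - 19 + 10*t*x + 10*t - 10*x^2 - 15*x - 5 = 8*t - 10*x^2 + x*(10*t - 33) - 20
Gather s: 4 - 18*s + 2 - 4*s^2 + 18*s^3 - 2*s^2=18*s^3 - 6*s^2 - 18*s + 6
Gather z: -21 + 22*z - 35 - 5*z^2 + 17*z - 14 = -5*z^2 + 39*z - 70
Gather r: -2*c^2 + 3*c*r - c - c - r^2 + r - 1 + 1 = -2*c^2 - 2*c - r^2 + r*(3*c + 1)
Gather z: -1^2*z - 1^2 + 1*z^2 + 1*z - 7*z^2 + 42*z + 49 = -6*z^2 + 42*z + 48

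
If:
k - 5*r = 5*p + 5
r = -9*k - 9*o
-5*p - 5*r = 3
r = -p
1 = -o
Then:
No Solution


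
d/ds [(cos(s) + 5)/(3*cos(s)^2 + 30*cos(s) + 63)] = (cos(s)^2 + 10*cos(s) + 29)*sin(s)/(3*(cos(s)^2 + 10*cos(s) + 21)^2)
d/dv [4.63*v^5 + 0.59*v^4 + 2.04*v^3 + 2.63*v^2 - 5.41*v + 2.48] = 23.15*v^4 + 2.36*v^3 + 6.12*v^2 + 5.26*v - 5.41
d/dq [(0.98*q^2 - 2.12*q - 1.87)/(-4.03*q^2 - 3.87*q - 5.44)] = (-12.3362*q^2 - 25.7346*q + 4.2959)/(16.2409*q^4 + 31.1922*q^3 + 58.8233*q^2 + 42.1056*q + 29.5936)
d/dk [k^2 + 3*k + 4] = 2*k + 3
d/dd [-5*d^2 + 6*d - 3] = 6 - 10*d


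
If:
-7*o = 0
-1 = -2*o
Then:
No Solution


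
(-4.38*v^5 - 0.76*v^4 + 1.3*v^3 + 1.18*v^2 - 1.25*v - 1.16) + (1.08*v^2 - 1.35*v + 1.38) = -4.38*v^5 - 0.76*v^4 + 1.3*v^3 + 2.26*v^2 - 2.6*v + 0.22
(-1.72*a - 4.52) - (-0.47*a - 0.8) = -1.25*a - 3.72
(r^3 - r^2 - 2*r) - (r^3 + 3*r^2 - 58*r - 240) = -4*r^2 + 56*r + 240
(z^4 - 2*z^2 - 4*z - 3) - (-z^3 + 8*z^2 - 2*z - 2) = z^4 + z^3 - 10*z^2 - 2*z - 1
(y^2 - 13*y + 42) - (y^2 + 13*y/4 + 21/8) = 315/8 - 65*y/4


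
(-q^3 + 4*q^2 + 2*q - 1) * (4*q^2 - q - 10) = -4*q^5 + 17*q^4 + 14*q^3 - 46*q^2 - 19*q + 10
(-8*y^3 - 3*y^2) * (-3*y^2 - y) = 24*y^5 + 17*y^4 + 3*y^3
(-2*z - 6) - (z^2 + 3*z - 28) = -z^2 - 5*z + 22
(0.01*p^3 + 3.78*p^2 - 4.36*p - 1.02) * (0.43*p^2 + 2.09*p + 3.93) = 0.0043*p^5 + 1.6463*p^4 + 6.0647*p^3 + 5.3044*p^2 - 19.2666*p - 4.0086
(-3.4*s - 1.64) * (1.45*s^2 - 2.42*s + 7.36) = -4.93*s^3 + 5.85*s^2 - 21.0552*s - 12.0704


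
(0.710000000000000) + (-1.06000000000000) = -0.350000000000000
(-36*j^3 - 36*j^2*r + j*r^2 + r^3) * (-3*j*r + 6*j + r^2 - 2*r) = 108*j^4*r - 216*j^4 + 72*j^3*r^2 - 144*j^3*r - 39*j^2*r^3 + 78*j^2*r^2 - 2*j*r^4 + 4*j*r^3 + r^5 - 2*r^4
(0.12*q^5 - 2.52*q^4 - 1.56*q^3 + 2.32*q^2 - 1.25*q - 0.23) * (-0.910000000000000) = -0.1092*q^5 + 2.2932*q^4 + 1.4196*q^3 - 2.1112*q^2 + 1.1375*q + 0.2093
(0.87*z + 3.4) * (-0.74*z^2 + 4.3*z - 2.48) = -0.6438*z^3 + 1.225*z^2 + 12.4624*z - 8.432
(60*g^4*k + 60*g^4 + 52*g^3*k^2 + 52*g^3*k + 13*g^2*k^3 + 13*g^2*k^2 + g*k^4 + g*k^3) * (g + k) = 60*g^5*k + 60*g^5 + 112*g^4*k^2 + 112*g^4*k + 65*g^3*k^3 + 65*g^3*k^2 + 14*g^2*k^4 + 14*g^2*k^3 + g*k^5 + g*k^4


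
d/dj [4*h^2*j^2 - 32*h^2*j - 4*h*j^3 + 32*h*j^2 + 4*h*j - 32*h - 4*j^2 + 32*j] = 8*h^2*j - 32*h^2 - 12*h*j^2 + 64*h*j + 4*h - 8*j + 32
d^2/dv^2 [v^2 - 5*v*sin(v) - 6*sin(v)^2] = 5*v*sin(v) + 24*sin(v)^2 - 10*cos(v) - 10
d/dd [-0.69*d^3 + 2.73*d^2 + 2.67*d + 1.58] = -2.07*d^2 + 5.46*d + 2.67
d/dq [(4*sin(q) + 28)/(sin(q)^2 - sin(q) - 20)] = -4*(sin(q)^2 + 14*sin(q) + 13)*cos(q)/(sin(q) + cos(q)^2 + 19)^2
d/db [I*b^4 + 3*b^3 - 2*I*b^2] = b*(4*I*b^2 + 9*b - 4*I)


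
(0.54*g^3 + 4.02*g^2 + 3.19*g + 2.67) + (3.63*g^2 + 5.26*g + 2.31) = 0.54*g^3 + 7.65*g^2 + 8.45*g + 4.98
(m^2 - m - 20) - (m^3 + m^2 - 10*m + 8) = -m^3 + 9*m - 28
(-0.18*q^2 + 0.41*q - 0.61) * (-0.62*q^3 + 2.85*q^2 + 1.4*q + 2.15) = 0.1116*q^5 - 0.7672*q^4 + 1.2947*q^3 - 1.5515*q^2 + 0.0275*q - 1.3115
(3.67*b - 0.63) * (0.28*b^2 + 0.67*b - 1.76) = 1.0276*b^3 + 2.2825*b^2 - 6.8813*b + 1.1088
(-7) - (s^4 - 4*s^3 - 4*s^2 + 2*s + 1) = -s^4 + 4*s^3 + 4*s^2 - 2*s - 8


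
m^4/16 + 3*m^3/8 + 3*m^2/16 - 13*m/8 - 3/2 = (m/4 + 1/4)*(m/4 + 1)*(m - 2)*(m + 3)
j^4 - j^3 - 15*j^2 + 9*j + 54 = (j - 3)^2*(j + 2)*(j + 3)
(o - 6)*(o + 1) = o^2 - 5*o - 6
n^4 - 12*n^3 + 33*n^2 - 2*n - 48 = (n - 8)*(n - 3)*(n - 2)*(n + 1)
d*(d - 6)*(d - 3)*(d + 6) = d^4 - 3*d^3 - 36*d^2 + 108*d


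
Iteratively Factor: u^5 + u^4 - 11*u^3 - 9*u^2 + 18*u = (u - 1)*(u^4 + 2*u^3 - 9*u^2 - 18*u) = (u - 3)*(u - 1)*(u^3 + 5*u^2 + 6*u) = (u - 3)*(u - 1)*(u + 2)*(u^2 + 3*u) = (u - 3)*(u - 1)*(u + 2)*(u + 3)*(u)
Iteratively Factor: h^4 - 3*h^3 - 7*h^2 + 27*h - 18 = (h - 1)*(h^3 - 2*h^2 - 9*h + 18) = (h - 1)*(h + 3)*(h^2 - 5*h + 6) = (h - 2)*(h - 1)*(h + 3)*(h - 3)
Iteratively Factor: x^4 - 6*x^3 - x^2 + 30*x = (x - 5)*(x^3 - x^2 - 6*x) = (x - 5)*(x + 2)*(x^2 - 3*x) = x*(x - 5)*(x + 2)*(x - 3)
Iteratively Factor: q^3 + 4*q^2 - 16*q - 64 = (q + 4)*(q^2 - 16) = (q - 4)*(q + 4)*(q + 4)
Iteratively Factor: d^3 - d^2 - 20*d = (d)*(d^2 - d - 20) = d*(d - 5)*(d + 4)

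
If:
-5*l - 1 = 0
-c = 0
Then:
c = 0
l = -1/5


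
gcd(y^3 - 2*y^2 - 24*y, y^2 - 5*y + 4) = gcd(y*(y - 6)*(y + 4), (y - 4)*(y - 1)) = 1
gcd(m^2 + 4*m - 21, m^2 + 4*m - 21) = m^2 + 4*m - 21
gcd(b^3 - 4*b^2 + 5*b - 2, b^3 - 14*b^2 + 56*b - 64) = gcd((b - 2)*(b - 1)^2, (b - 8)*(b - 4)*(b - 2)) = b - 2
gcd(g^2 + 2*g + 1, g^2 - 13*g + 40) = 1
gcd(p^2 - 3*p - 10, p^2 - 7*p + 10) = p - 5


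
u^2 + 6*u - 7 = (u - 1)*(u + 7)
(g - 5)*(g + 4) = g^2 - g - 20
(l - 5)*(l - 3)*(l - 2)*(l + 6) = l^4 - 4*l^3 - 29*l^2 + 156*l - 180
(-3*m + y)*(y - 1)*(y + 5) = -3*m*y^2 - 12*m*y + 15*m + y^3 + 4*y^2 - 5*y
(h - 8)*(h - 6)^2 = h^3 - 20*h^2 + 132*h - 288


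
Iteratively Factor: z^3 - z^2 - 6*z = (z - 3)*(z^2 + 2*z) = z*(z - 3)*(z + 2)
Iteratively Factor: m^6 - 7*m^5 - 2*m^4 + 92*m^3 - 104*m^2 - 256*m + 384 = (m + 3)*(m^5 - 10*m^4 + 28*m^3 + 8*m^2 - 128*m + 128) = (m - 2)*(m + 3)*(m^4 - 8*m^3 + 12*m^2 + 32*m - 64) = (m - 2)*(m + 2)*(m + 3)*(m^3 - 10*m^2 + 32*m - 32) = (m - 4)*(m - 2)*(m + 2)*(m + 3)*(m^2 - 6*m + 8) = (m - 4)*(m - 2)^2*(m + 2)*(m + 3)*(m - 4)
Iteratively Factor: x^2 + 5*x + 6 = (x + 2)*(x + 3)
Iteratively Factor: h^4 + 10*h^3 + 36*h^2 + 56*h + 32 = (h + 4)*(h^3 + 6*h^2 + 12*h + 8) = (h + 2)*(h + 4)*(h^2 + 4*h + 4) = (h + 2)^2*(h + 4)*(h + 2)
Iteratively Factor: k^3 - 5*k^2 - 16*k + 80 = (k + 4)*(k^2 - 9*k + 20) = (k - 4)*(k + 4)*(k - 5)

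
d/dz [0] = 0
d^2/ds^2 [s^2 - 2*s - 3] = 2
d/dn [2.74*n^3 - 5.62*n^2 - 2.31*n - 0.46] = 8.22*n^2 - 11.24*n - 2.31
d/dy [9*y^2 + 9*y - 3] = 18*y + 9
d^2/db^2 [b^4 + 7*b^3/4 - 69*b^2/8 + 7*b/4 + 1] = 12*b^2 + 21*b/2 - 69/4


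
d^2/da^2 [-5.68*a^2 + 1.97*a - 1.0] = -11.3600000000000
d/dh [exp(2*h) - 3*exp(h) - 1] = (2*exp(h) - 3)*exp(h)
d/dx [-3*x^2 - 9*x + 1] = -6*x - 9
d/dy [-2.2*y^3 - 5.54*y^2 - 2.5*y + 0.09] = -6.6*y^2 - 11.08*y - 2.5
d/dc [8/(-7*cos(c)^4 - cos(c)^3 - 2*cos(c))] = 8*(-28*cos(c)^3 - 3*cos(c)^2 - 2)*sin(c)/((7*cos(c)^3 + cos(c)^2 + 2)^2*cos(c)^2)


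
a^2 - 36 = (a - 6)*(a + 6)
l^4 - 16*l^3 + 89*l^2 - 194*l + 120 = (l - 6)*(l - 5)*(l - 4)*(l - 1)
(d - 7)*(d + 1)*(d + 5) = d^3 - d^2 - 37*d - 35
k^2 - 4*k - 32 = (k - 8)*(k + 4)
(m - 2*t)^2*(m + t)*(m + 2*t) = m^4 - m^3*t - 6*m^2*t^2 + 4*m*t^3 + 8*t^4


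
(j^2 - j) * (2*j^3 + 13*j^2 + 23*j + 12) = 2*j^5 + 11*j^4 + 10*j^3 - 11*j^2 - 12*j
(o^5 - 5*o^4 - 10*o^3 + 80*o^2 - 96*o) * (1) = o^5 - 5*o^4 - 10*o^3 + 80*o^2 - 96*o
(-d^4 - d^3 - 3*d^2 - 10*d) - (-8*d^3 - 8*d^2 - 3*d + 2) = -d^4 + 7*d^3 + 5*d^2 - 7*d - 2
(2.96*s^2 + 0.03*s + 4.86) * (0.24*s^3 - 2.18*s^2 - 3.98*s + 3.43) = 0.7104*s^5 - 6.4456*s^4 - 10.6798*s^3 - 0.561400000000001*s^2 - 19.2399*s + 16.6698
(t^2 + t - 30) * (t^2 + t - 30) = t^4 + 2*t^3 - 59*t^2 - 60*t + 900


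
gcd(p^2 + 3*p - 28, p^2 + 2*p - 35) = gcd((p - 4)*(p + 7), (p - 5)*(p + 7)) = p + 7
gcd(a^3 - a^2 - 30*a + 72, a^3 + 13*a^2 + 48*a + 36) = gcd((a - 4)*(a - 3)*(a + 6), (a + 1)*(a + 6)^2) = a + 6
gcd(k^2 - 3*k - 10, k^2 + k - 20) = 1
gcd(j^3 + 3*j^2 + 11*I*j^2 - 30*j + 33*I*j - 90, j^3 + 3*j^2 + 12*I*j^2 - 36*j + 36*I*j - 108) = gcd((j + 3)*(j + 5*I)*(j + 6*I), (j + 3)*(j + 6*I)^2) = j^2 + j*(3 + 6*I) + 18*I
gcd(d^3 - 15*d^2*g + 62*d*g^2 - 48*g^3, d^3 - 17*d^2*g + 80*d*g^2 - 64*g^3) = d^2 - 9*d*g + 8*g^2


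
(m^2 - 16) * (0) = 0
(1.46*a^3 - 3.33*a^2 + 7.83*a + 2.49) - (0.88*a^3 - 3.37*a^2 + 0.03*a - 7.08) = 0.58*a^3 + 0.04*a^2 + 7.8*a + 9.57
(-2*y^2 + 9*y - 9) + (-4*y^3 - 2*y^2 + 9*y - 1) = -4*y^3 - 4*y^2 + 18*y - 10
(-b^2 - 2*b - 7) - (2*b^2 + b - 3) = -3*b^2 - 3*b - 4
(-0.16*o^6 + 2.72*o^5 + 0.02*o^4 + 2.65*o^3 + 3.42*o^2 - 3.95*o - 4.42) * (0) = 0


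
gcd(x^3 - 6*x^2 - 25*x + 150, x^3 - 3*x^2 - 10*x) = x - 5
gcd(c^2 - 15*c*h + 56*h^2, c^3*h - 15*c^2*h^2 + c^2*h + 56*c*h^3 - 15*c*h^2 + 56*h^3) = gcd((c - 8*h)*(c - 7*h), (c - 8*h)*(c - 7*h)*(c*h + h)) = c^2 - 15*c*h + 56*h^2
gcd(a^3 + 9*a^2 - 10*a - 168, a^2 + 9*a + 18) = a + 6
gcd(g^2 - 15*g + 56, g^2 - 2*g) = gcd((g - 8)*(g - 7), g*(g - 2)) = 1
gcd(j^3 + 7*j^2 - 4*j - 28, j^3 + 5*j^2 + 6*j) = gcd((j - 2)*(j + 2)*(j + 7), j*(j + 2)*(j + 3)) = j + 2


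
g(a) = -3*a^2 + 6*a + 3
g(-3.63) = -58.31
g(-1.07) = -6.85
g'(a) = 6 - 6*a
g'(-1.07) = 12.42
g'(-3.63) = 27.78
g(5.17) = -46.17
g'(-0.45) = 8.70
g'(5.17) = -25.02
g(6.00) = -69.00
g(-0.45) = -0.31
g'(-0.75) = 10.50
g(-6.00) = -141.00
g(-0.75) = -3.19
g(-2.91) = -39.86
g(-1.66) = -15.23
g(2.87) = -4.49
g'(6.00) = -30.00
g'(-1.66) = 15.96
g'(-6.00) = 42.00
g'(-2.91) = 23.46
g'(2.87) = -11.22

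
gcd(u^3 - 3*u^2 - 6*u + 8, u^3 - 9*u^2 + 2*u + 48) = u + 2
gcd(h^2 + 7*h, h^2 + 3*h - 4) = 1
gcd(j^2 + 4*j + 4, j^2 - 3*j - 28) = 1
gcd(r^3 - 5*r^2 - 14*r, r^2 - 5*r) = r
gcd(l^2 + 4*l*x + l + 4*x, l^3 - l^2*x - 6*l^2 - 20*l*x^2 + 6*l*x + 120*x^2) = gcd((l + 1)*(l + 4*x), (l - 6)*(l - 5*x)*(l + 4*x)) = l + 4*x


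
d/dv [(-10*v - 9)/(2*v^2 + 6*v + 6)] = (10*v^2 + 18*v - 3)/(2*(v^4 + 6*v^3 + 15*v^2 + 18*v + 9))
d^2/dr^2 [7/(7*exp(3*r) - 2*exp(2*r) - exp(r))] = 7*((-63*exp(2*r) + 8*exp(r) + 1)*(-7*exp(2*r) + 2*exp(r) + 1) - 2*(-21*exp(2*r) + 4*exp(r) + 1)^2)*exp(-r)/(-7*exp(2*r) + 2*exp(r) + 1)^3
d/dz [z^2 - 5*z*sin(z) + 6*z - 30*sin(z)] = -5*z*cos(z) + 2*z - 5*sin(z) - 30*cos(z) + 6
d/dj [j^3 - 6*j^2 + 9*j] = 3*j^2 - 12*j + 9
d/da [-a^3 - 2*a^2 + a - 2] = -3*a^2 - 4*a + 1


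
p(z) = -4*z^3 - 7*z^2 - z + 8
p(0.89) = -1.25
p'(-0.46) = 2.90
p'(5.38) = -423.65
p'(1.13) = -32.14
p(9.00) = -3484.00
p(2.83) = -141.55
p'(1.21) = -35.51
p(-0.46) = 7.37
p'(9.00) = -1099.00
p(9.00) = -3484.00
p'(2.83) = -136.73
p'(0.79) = -19.55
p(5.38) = -822.87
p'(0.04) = -1.58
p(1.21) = -10.54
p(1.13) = -7.84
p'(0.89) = -22.97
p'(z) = -12*z^2 - 14*z - 1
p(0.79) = 0.87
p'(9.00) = -1099.00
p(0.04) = 7.95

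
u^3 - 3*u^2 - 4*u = u*(u - 4)*(u + 1)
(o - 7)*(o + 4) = o^2 - 3*o - 28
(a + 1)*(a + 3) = a^2 + 4*a + 3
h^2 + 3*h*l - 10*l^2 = (h - 2*l)*(h + 5*l)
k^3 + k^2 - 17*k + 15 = (k - 3)*(k - 1)*(k + 5)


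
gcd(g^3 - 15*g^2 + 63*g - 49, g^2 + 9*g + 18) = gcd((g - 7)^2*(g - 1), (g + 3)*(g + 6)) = 1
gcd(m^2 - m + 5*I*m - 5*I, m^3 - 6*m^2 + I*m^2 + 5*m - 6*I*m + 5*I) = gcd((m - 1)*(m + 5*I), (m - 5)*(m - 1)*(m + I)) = m - 1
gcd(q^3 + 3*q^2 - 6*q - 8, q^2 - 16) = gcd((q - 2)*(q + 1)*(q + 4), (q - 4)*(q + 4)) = q + 4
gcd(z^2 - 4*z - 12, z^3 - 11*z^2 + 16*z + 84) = z^2 - 4*z - 12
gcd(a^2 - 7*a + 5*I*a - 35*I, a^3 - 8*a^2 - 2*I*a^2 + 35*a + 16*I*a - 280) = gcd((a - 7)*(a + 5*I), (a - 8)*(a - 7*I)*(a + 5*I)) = a + 5*I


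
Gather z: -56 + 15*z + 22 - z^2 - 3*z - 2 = -z^2 + 12*z - 36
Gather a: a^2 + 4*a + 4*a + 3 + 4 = a^2 + 8*a + 7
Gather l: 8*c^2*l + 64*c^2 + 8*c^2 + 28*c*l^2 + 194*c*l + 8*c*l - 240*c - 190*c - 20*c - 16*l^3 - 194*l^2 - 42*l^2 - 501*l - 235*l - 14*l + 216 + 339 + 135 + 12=72*c^2 - 450*c - 16*l^3 + l^2*(28*c - 236) + l*(8*c^2 + 202*c - 750) + 702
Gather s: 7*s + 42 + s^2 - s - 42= s^2 + 6*s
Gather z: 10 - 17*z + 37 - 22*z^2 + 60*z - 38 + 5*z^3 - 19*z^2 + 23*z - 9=5*z^3 - 41*z^2 + 66*z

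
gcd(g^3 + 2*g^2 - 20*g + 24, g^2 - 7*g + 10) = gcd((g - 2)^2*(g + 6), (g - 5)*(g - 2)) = g - 2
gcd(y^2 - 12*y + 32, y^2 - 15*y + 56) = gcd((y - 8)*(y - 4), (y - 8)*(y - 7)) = y - 8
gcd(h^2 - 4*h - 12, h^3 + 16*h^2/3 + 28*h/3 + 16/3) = h + 2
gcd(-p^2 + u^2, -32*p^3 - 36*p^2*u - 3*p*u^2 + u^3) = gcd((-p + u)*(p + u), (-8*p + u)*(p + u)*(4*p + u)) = p + u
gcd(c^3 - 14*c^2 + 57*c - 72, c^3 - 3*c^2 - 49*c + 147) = c - 3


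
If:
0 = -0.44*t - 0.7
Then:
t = -1.59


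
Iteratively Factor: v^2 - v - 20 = (v - 5)*(v + 4)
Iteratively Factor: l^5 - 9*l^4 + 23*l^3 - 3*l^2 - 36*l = (l + 1)*(l^4 - 10*l^3 + 33*l^2 - 36*l) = l*(l + 1)*(l^3 - 10*l^2 + 33*l - 36) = l*(l - 4)*(l + 1)*(l^2 - 6*l + 9) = l*(l - 4)*(l - 3)*(l + 1)*(l - 3)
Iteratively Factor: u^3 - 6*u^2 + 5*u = (u)*(u^2 - 6*u + 5) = u*(u - 1)*(u - 5)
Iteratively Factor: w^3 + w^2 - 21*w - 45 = (w + 3)*(w^2 - 2*w - 15) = (w - 5)*(w + 3)*(w + 3)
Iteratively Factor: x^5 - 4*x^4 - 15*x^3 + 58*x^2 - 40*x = (x - 1)*(x^4 - 3*x^3 - 18*x^2 + 40*x) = (x - 1)*(x + 4)*(x^3 - 7*x^2 + 10*x) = (x - 5)*(x - 1)*(x + 4)*(x^2 - 2*x) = (x - 5)*(x - 2)*(x - 1)*(x + 4)*(x)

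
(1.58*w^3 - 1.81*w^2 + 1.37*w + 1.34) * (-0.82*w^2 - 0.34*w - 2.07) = -1.2956*w^5 + 0.947*w^4 - 3.7786*w^3 + 2.1821*w^2 - 3.2915*w - 2.7738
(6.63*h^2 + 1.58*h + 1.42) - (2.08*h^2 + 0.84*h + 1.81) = 4.55*h^2 + 0.74*h - 0.39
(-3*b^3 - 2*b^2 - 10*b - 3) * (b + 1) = -3*b^4 - 5*b^3 - 12*b^2 - 13*b - 3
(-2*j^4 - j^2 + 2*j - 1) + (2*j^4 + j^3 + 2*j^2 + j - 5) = j^3 + j^2 + 3*j - 6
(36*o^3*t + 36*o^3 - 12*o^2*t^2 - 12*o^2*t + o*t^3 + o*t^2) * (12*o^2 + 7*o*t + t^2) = 432*o^5*t + 432*o^5 + 108*o^4*t^2 + 108*o^4*t - 36*o^3*t^3 - 36*o^3*t^2 - 5*o^2*t^4 - 5*o^2*t^3 + o*t^5 + o*t^4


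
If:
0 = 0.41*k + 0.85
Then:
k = -2.07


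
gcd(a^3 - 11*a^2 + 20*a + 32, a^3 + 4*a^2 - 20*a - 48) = a - 4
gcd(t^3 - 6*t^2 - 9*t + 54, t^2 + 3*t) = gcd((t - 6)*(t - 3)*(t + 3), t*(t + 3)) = t + 3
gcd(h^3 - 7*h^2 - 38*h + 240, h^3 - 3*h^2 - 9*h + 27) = 1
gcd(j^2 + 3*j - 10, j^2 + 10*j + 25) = j + 5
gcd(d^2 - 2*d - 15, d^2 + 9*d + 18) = d + 3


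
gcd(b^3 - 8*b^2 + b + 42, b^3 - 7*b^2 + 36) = b^2 - b - 6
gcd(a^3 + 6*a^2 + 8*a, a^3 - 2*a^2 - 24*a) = a^2 + 4*a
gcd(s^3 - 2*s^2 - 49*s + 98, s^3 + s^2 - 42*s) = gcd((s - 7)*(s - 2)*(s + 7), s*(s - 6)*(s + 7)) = s + 7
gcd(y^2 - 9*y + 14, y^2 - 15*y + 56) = y - 7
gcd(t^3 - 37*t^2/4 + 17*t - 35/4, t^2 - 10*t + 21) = t - 7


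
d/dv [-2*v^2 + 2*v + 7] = 2 - 4*v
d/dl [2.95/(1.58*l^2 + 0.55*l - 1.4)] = (-9.322*l - 1.6225)/(1.58*l^2 + 0.55*l - 1.4)^2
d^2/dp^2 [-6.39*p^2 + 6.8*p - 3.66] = -12.7800000000000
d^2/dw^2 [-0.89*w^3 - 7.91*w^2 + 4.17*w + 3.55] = -5.34*w - 15.82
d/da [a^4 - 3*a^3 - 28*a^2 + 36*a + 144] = 4*a^3 - 9*a^2 - 56*a + 36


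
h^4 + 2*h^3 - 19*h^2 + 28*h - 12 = (h - 2)*(h - 1)^2*(h + 6)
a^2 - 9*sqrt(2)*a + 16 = (a - 8*sqrt(2))*(a - sqrt(2))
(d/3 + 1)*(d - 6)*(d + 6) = d^3/3 + d^2 - 12*d - 36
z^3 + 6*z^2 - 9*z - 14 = (z - 2)*(z + 1)*(z + 7)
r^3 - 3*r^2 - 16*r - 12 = (r - 6)*(r + 1)*(r + 2)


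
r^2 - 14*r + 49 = (r - 7)^2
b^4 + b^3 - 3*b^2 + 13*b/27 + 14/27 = (b - 1)*(b - 2/3)*(b + 1/3)*(b + 7/3)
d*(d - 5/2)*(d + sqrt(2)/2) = d^3 - 5*d^2/2 + sqrt(2)*d^2/2 - 5*sqrt(2)*d/4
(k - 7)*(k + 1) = k^2 - 6*k - 7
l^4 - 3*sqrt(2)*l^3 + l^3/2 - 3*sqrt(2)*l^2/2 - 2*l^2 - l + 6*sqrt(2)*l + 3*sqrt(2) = (l + 1/2)*(l - 3*sqrt(2))*(l - sqrt(2))*(l + sqrt(2))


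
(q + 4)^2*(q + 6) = q^3 + 14*q^2 + 64*q + 96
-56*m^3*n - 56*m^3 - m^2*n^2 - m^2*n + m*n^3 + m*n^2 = (-8*m + n)*(7*m + n)*(m*n + m)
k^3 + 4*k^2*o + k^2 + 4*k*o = k*(k + 1)*(k + 4*o)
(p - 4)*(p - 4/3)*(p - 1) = p^3 - 19*p^2/3 + 32*p/3 - 16/3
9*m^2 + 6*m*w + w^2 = (3*m + w)^2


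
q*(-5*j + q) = -5*j*q + q^2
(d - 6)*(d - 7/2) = d^2 - 19*d/2 + 21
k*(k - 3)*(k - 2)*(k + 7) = k^4 + 2*k^3 - 29*k^2 + 42*k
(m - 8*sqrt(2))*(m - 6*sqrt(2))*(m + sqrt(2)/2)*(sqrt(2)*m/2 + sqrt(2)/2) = sqrt(2)*m^4/2 - 27*m^3/2 + sqrt(2)*m^3/2 - 27*m^2/2 + 41*sqrt(2)*m^2 + 48*m + 41*sqrt(2)*m + 48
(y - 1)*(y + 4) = y^2 + 3*y - 4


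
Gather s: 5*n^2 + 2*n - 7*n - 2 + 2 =5*n^2 - 5*n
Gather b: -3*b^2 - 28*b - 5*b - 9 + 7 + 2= -3*b^2 - 33*b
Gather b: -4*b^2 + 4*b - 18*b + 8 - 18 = -4*b^2 - 14*b - 10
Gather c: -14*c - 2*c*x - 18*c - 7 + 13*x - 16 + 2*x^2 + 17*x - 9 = c*(-2*x - 32) + 2*x^2 + 30*x - 32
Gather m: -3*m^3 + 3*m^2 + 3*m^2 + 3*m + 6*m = -3*m^3 + 6*m^2 + 9*m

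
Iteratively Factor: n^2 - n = (n - 1)*(n)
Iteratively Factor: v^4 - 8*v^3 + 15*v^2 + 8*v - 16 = (v - 1)*(v^3 - 7*v^2 + 8*v + 16) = (v - 1)*(v + 1)*(v^2 - 8*v + 16) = (v - 4)*(v - 1)*(v + 1)*(v - 4)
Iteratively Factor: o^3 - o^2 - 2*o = (o - 2)*(o^2 + o) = (o - 2)*(o + 1)*(o)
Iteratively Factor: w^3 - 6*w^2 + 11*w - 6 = (w - 1)*(w^2 - 5*w + 6) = (w - 3)*(w - 1)*(w - 2)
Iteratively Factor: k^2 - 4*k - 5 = (k + 1)*(k - 5)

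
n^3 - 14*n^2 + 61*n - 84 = (n - 7)*(n - 4)*(n - 3)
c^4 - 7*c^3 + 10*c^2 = c^2*(c - 5)*(c - 2)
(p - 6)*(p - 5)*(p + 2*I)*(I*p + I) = I*p^4 - 2*p^3 - 10*I*p^3 + 20*p^2 + 19*I*p^2 - 38*p + 30*I*p - 60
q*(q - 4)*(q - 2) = q^3 - 6*q^2 + 8*q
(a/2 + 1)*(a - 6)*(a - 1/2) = a^3/2 - 9*a^2/4 - 5*a + 3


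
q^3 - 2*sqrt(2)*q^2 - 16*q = q*(q - 4*sqrt(2))*(q + 2*sqrt(2))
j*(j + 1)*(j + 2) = j^3 + 3*j^2 + 2*j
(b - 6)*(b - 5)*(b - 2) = b^3 - 13*b^2 + 52*b - 60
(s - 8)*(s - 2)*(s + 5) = s^3 - 5*s^2 - 34*s + 80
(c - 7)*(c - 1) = c^2 - 8*c + 7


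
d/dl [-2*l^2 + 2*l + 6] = 2 - 4*l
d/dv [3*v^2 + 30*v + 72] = 6*v + 30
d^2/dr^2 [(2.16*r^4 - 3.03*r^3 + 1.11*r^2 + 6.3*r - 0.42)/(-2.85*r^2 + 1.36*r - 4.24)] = (-35.0892*r^6 + 50.23296*r^5 - 180.579456*r^4 + 26.3181*r^3 - 469.864404*r^2 + 773.840448*r - 121.163808)/(23.149125*r^6 - 33.1398*r^5 + 119.13228*r^4 - 101.120896*r^3 + 177.235392*r^2 - 73.348608*r + 76.225024)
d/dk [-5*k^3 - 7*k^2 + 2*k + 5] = -15*k^2 - 14*k + 2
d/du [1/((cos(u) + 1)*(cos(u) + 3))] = 2*(cos(u) + 2)*sin(u)/((cos(u) + 1)^2*(cos(u) + 3)^2)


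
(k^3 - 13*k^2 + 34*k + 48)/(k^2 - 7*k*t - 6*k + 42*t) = (-k^2 + 7*k + 8)/(-k + 7*t)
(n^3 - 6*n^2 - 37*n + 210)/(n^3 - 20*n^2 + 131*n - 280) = (n + 6)/(n - 8)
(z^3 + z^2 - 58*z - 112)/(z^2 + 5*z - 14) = (z^2 - 6*z - 16)/(z - 2)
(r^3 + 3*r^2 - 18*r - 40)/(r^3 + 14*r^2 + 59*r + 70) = (r - 4)/(r + 7)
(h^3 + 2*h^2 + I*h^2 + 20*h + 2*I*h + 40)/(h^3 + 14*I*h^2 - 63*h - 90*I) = (h^2 + h*(2 - 4*I) - 8*I)/(h^2 + 9*I*h - 18)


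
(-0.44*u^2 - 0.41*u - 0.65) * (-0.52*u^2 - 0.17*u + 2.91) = 0.2288*u^4 + 0.288*u^3 - 0.8727*u^2 - 1.0826*u - 1.8915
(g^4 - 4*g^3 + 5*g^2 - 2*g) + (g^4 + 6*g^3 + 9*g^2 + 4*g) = 2*g^4 + 2*g^3 + 14*g^2 + 2*g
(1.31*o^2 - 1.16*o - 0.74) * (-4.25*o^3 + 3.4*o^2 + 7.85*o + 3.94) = -5.5675*o^5 + 9.384*o^4 + 9.4845*o^3 - 6.4606*o^2 - 10.3794*o - 2.9156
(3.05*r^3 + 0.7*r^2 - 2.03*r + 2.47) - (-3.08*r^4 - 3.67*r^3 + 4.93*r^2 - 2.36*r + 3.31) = 3.08*r^4 + 6.72*r^3 - 4.23*r^2 + 0.33*r - 0.84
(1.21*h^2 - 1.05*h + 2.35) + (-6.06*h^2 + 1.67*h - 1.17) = -4.85*h^2 + 0.62*h + 1.18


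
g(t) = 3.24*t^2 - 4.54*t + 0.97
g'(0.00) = -4.54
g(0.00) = 0.97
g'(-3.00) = -23.98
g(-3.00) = 43.75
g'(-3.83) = -29.36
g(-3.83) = 65.89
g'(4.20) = 22.68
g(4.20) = 39.06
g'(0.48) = -1.43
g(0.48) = -0.46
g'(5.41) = 30.52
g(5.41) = 71.24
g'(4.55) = 24.94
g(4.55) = 47.39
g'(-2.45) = -20.42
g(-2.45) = 31.54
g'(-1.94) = -17.11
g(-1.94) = 21.97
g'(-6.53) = -46.85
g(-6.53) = 168.77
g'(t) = 6.48*t - 4.54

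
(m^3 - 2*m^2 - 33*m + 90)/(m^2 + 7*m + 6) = (m^2 - 8*m + 15)/(m + 1)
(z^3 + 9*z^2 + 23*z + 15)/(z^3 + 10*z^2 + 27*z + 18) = (z + 5)/(z + 6)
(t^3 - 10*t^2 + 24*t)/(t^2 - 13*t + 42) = t*(t - 4)/(t - 7)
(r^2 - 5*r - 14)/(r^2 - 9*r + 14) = (r + 2)/(r - 2)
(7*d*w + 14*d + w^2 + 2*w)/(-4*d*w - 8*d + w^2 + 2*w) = (7*d + w)/(-4*d + w)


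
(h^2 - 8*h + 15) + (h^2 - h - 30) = 2*h^2 - 9*h - 15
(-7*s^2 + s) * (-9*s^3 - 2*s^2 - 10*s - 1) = 63*s^5 + 5*s^4 + 68*s^3 - 3*s^2 - s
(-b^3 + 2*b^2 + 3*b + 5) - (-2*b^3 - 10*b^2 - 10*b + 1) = b^3 + 12*b^2 + 13*b + 4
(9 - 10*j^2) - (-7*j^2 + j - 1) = -3*j^2 - j + 10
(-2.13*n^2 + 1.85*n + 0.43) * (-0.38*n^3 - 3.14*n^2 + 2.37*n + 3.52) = 0.8094*n^5 + 5.9852*n^4 - 11.0205*n^3 - 4.4633*n^2 + 7.5311*n + 1.5136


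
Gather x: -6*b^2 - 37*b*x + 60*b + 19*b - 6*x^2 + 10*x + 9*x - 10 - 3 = -6*b^2 + 79*b - 6*x^2 + x*(19 - 37*b) - 13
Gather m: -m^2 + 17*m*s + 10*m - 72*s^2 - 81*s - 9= -m^2 + m*(17*s + 10) - 72*s^2 - 81*s - 9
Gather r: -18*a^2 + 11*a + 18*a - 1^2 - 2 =-18*a^2 + 29*a - 3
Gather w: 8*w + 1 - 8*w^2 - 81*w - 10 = -8*w^2 - 73*w - 9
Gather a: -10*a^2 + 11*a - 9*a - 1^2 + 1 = -10*a^2 + 2*a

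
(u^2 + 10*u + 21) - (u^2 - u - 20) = 11*u + 41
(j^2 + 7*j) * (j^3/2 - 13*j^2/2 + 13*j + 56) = j^5/2 - 3*j^4 - 65*j^3/2 + 147*j^2 + 392*j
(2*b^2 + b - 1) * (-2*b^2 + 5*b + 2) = -4*b^4 + 8*b^3 + 11*b^2 - 3*b - 2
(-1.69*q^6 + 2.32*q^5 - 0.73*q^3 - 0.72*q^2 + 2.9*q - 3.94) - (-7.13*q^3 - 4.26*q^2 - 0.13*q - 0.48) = -1.69*q^6 + 2.32*q^5 + 6.4*q^3 + 3.54*q^2 + 3.03*q - 3.46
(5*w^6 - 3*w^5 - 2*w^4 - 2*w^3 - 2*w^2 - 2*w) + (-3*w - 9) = 5*w^6 - 3*w^5 - 2*w^4 - 2*w^3 - 2*w^2 - 5*w - 9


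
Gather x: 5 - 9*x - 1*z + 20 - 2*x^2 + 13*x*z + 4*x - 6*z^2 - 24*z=-2*x^2 + x*(13*z - 5) - 6*z^2 - 25*z + 25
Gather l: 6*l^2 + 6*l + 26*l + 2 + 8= 6*l^2 + 32*l + 10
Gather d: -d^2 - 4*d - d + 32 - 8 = -d^2 - 5*d + 24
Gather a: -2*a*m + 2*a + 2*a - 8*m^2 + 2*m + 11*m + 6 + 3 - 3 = a*(4 - 2*m) - 8*m^2 + 13*m + 6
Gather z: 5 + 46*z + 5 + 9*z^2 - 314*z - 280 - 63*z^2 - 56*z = -54*z^2 - 324*z - 270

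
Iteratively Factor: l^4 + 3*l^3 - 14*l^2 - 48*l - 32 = (l + 4)*(l^3 - l^2 - 10*l - 8) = (l - 4)*(l + 4)*(l^2 + 3*l + 2) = (l - 4)*(l + 2)*(l + 4)*(l + 1)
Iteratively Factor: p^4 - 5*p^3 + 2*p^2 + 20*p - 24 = (p - 3)*(p^3 - 2*p^2 - 4*p + 8) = (p - 3)*(p - 2)*(p^2 - 4) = (p - 3)*(p - 2)^2*(p + 2)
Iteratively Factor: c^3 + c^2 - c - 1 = (c + 1)*(c^2 - 1) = (c - 1)*(c + 1)*(c + 1)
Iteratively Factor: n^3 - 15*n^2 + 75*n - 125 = (n - 5)*(n^2 - 10*n + 25) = (n - 5)^2*(n - 5)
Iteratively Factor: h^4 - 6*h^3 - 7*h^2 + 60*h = (h)*(h^3 - 6*h^2 - 7*h + 60) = h*(h - 5)*(h^2 - h - 12) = h*(h - 5)*(h - 4)*(h + 3)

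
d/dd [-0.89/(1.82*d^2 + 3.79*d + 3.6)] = (3.2396*d + 3.3731)/(1.82*d^2 + 3.79*d + 3.6)^2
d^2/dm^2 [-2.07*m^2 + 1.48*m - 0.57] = -4.14000000000000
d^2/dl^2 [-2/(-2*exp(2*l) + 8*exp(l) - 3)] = 16*((1 - exp(l))*(2*exp(2*l) - 8*exp(l) + 3) + 4*(exp(l) - 2)^2*exp(l))*exp(l)/(2*exp(2*l) - 8*exp(l) + 3)^3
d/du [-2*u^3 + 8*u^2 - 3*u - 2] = -6*u^2 + 16*u - 3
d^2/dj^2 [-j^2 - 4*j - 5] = -2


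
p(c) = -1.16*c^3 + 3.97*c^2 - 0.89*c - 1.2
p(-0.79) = 2.55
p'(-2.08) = -32.46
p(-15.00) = 4820.40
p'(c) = -3.48*c^2 + 7.94*c - 0.89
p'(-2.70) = -47.70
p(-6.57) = 504.98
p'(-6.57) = -203.27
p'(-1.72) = -24.84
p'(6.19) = -85.08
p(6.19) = -129.72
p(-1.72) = 17.98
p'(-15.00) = -902.99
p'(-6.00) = -173.81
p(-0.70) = 1.77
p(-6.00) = 397.62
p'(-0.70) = -8.15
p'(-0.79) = -9.33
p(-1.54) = 13.82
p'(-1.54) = -21.37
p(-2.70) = 52.98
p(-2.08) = 28.27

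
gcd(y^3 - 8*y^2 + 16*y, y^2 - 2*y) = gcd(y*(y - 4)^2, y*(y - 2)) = y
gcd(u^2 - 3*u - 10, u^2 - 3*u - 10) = u^2 - 3*u - 10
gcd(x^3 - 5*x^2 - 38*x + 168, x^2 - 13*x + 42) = x - 7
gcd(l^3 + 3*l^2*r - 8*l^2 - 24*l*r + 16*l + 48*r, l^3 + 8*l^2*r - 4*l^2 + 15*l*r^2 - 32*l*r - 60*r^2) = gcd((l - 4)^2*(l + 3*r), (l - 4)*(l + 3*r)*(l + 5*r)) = l^2 + 3*l*r - 4*l - 12*r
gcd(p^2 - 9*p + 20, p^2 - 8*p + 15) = p - 5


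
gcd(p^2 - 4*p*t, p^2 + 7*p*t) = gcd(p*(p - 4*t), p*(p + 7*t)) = p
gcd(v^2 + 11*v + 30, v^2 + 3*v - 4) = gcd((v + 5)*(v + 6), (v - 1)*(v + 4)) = 1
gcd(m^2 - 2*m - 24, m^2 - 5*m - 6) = m - 6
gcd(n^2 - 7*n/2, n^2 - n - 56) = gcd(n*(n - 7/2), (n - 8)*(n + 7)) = 1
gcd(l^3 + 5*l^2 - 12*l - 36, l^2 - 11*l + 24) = l - 3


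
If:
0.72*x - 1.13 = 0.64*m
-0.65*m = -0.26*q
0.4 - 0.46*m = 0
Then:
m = 0.87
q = 2.17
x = 2.34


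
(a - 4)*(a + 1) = a^2 - 3*a - 4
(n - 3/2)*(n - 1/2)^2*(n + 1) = n^4 - 3*n^3/2 - 3*n^2/4 + 11*n/8 - 3/8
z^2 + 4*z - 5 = (z - 1)*(z + 5)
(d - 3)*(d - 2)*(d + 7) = d^3 + 2*d^2 - 29*d + 42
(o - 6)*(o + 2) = o^2 - 4*o - 12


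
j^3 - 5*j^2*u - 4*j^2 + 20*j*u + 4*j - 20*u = (j - 2)^2*(j - 5*u)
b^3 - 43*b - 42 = (b - 7)*(b + 1)*(b + 6)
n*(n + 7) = n^2 + 7*n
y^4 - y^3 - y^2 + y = y*(y - 1)^2*(y + 1)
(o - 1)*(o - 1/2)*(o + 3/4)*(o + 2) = o^4 + 5*o^3/4 - 17*o^2/8 - 7*o/8 + 3/4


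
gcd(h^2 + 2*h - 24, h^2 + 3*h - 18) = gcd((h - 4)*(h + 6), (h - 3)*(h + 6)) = h + 6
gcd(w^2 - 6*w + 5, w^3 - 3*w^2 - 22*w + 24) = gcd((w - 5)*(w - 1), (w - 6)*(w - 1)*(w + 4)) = w - 1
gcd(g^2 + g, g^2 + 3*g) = g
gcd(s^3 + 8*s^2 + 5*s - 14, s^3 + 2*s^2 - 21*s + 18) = s - 1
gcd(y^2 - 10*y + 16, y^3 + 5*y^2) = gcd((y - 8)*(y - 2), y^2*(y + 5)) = 1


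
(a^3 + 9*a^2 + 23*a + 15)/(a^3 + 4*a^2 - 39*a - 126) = (a^2 + 6*a + 5)/(a^2 + a - 42)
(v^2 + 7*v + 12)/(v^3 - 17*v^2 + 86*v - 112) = (v^2 + 7*v + 12)/(v^3 - 17*v^2 + 86*v - 112)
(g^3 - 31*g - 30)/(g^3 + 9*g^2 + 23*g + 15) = (g - 6)/(g + 3)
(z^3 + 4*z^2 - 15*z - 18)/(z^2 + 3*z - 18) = z + 1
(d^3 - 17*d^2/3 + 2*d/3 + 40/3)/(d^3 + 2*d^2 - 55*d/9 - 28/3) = 3*(d^2 - 7*d + 10)/(3*d^2 + 2*d - 21)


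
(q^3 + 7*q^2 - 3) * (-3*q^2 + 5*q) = -3*q^5 - 16*q^4 + 35*q^3 + 9*q^2 - 15*q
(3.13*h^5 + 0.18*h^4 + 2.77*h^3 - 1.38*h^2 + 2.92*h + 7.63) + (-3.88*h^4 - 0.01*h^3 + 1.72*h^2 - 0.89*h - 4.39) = 3.13*h^5 - 3.7*h^4 + 2.76*h^3 + 0.34*h^2 + 2.03*h + 3.24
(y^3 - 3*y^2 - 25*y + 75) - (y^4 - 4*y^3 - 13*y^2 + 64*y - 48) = -y^4 + 5*y^3 + 10*y^2 - 89*y + 123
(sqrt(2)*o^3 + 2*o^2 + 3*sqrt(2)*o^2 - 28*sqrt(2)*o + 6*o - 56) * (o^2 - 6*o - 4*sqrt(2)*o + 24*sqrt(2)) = sqrt(2)*o^5 - 6*o^4 - 3*sqrt(2)*o^4 - 54*sqrt(2)*o^3 + 18*o^3 + 192*sqrt(2)*o^2 + 276*o^2 - 1008*o + 368*sqrt(2)*o - 1344*sqrt(2)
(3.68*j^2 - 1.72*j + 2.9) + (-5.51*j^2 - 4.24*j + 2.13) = -1.83*j^2 - 5.96*j + 5.03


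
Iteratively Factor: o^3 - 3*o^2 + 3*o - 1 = (o - 1)*(o^2 - 2*o + 1) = (o - 1)^2*(o - 1)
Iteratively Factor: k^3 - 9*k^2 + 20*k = (k - 5)*(k^2 - 4*k) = k*(k - 5)*(k - 4)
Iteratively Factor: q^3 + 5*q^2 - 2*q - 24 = (q + 4)*(q^2 + q - 6) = (q - 2)*(q + 4)*(q + 3)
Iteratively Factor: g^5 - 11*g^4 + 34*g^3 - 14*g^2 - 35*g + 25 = (g - 5)*(g^4 - 6*g^3 + 4*g^2 + 6*g - 5) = (g - 5)*(g - 1)*(g^3 - 5*g^2 - g + 5) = (g - 5)^2*(g - 1)*(g^2 - 1) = (g - 5)^2*(g - 1)^2*(g + 1)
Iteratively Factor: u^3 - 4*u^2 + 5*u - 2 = (u - 1)*(u^2 - 3*u + 2) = (u - 2)*(u - 1)*(u - 1)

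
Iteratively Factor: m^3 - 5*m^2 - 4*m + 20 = (m - 2)*(m^2 - 3*m - 10) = (m - 2)*(m + 2)*(m - 5)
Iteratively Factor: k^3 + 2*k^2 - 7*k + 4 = (k - 1)*(k^2 + 3*k - 4) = (k - 1)*(k + 4)*(k - 1)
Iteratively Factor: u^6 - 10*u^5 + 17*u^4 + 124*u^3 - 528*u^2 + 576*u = (u - 4)*(u^5 - 6*u^4 - 7*u^3 + 96*u^2 - 144*u) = (u - 4)^2*(u^4 - 2*u^3 - 15*u^2 + 36*u) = u*(u - 4)^2*(u^3 - 2*u^2 - 15*u + 36) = u*(u - 4)^2*(u - 3)*(u^2 + u - 12) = u*(u - 4)^2*(u - 3)*(u + 4)*(u - 3)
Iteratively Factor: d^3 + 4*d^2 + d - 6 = (d + 2)*(d^2 + 2*d - 3) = (d - 1)*(d + 2)*(d + 3)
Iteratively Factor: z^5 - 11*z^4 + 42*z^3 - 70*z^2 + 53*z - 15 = (z - 3)*(z^4 - 8*z^3 + 18*z^2 - 16*z + 5) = (z - 3)*(z - 1)*(z^3 - 7*z^2 + 11*z - 5) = (z - 3)*(z - 1)^2*(z^2 - 6*z + 5) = (z - 5)*(z - 3)*(z - 1)^2*(z - 1)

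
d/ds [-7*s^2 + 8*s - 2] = 8 - 14*s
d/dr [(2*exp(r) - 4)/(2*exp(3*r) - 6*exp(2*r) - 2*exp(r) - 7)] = (-8*exp(3*r) + 36*exp(2*r) - 48*exp(r) - 22)*exp(r)/(4*exp(6*r) - 24*exp(5*r) + 28*exp(4*r) - 4*exp(3*r) + 88*exp(2*r) + 28*exp(r) + 49)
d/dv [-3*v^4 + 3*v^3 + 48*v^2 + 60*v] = -12*v^3 + 9*v^2 + 96*v + 60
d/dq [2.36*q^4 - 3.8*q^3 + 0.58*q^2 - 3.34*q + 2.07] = 9.44*q^3 - 11.4*q^2 + 1.16*q - 3.34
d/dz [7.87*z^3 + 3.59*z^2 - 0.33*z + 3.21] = 23.61*z^2 + 7.18*z - 0.33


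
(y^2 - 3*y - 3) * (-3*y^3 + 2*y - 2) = -3*y^5 + 9*y^4 + 11*y^3 - 8*y^2 + 6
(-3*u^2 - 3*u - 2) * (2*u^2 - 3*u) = -6*u^4 + 3*u^3 + 5*u^2 + 6*u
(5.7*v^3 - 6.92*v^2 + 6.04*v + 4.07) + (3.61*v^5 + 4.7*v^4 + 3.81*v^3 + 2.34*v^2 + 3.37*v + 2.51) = 3.61*v^5 + 4.7*v^4 + 9.51*v^3 - 4.58*v^2 + 9.41*v + 6.58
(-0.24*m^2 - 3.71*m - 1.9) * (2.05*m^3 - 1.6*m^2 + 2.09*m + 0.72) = -0.492*m^5 - 7.2215*m^4 + 1.5394*m^3 - 4.8867*m^2 - 6.6422*m - 1.368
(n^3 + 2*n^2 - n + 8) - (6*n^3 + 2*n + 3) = -5*n^3 + 2*n^2 - 3*n + 5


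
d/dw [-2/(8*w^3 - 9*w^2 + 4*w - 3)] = 4*(12*w^2 - 9*w + 2)/(8*w^3 - 9*w^2 + 4*w - 3)^2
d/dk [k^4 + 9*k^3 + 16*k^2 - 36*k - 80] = 4*k^3 + 27*k^2 + 32*k - 36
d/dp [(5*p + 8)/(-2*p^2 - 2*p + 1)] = (10*p^2 + 32*p + 21)/(4*p^4 + 8*p^3 - 4*p + 1)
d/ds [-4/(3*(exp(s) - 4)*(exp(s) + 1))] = (8*exp(s)/3 - 4)/(4*(exp(s) - 4)^2*cosh(s/2)^2)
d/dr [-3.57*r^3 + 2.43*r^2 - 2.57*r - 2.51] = -10.71*r^2 + 4.86*r - 2.57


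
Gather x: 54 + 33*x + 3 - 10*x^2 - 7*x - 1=-10*x^2 + 26*x + 56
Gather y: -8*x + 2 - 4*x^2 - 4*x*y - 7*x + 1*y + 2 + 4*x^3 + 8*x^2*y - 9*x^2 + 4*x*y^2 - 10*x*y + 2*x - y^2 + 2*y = 4*x^3 - 13*x^2 - 13*x + y^2*(4*x - 1) + y*(8*x^2 - 14*x + 3) + 4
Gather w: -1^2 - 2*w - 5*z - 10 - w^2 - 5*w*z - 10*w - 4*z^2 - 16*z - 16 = -w^2 + w*(-5*z - 12) - 4*z^2 - 21*z - 27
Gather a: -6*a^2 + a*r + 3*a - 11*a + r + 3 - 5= -6*a^2 + a*(r - 8) + r - 2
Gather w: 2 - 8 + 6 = 0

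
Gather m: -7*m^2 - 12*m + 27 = -7*m^2 - 12*m + 27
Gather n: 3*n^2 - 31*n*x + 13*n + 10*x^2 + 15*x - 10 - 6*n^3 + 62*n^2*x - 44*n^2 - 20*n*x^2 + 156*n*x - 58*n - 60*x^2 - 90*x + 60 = -6*n^3 + n^2*(62*x - 41) + n*(-20*x^2 + 125*x - 45) - 50*x^2 - 75*x + 50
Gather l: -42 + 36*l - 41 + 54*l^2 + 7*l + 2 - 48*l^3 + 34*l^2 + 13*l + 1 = -48*l^3 + 88*l^2 + 56*l - 80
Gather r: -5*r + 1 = 1 - 5*r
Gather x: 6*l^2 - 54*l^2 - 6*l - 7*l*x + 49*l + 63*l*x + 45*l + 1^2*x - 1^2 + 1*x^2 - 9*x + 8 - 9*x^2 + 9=-48*l^2 + 88*l - 8*x^2 + x*(56*l - 8) + 16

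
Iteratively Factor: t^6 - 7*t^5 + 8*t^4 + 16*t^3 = (t - 4)*(t^5 - 3*t^4 - 4*t^3) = t*(t - 4)*(t^4 - 3*t^3 - 4*t^2) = t^2*(t - 4)*(t^3 - 3*t^2 - 4*t) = t^2*(t - 4)^2*(t^2 + t) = t^3*(t - 4)^2*(t + 1)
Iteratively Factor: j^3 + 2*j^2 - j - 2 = (j - 1)*(j^2 + 3*j + 2) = (j - 1)*(j + 2)*(j + 1)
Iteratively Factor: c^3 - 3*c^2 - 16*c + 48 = (c + 4)*(c^2 - 7*c + 12) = (c - 3)*(c + 4)*(c - 4)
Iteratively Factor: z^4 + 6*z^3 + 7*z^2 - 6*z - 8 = (z + 4)*(z^3 + 2*z^2 - z - 2) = (z + 2)*(z + 4)*(z^2 - 1) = (z - 1)*(z + 2)*(z + 4)*(z + 1)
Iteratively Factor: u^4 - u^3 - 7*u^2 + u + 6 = (u + 1)*(u^3 - 2*u^2 - 5*u + 6) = (u - 3)*(u + 1)*(u^2 + u - 2) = (u - 3)*(u - 1)*(u + 1)*(u + 2)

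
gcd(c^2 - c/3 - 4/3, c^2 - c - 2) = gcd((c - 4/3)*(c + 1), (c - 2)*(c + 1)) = c + 1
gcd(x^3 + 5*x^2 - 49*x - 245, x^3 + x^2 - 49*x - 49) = x^2 - 49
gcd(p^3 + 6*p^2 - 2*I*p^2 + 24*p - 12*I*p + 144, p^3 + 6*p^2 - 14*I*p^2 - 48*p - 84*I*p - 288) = p^2 + p*(6 - 6*I) - 36*I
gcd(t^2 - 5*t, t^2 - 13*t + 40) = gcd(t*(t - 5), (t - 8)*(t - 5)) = t - 5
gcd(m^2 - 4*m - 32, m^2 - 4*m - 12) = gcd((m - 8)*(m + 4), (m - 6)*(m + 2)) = 1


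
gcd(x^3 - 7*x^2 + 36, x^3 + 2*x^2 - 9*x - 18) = x^2 - x - 6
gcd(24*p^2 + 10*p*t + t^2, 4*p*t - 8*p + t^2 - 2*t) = 4*p + t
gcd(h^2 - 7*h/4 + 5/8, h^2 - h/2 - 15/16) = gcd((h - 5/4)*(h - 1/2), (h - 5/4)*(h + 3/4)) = h - 5/4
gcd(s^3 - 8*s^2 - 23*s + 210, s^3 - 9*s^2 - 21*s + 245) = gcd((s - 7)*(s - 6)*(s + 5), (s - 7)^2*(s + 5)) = s^2 - 2*s - 35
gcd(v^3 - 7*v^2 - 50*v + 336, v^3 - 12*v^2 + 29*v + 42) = v - 6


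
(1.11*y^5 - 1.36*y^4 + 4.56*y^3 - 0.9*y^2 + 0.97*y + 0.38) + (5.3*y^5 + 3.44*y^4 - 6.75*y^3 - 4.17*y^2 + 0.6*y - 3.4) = 6.41*y^5 + 2.08*y^4 - 2.19*y^3 - 5.07*y^2 + 1.57*y - 3.02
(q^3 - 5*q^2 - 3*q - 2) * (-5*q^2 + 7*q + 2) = -5*q^5 + 32*q^4 - 18*q^3 - 21*q^2 - 20*q - 4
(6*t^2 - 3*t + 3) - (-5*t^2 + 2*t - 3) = 11*t^2 - 5*t + 6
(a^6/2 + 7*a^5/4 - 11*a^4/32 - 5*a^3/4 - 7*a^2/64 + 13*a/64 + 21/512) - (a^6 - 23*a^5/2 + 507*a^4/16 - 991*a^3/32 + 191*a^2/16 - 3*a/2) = -a^6/2 + 53*a^5/4 - 1025*a^4/32 + 951*a^3/32 - 771*a^2/64 + 109*a/64 + 21/512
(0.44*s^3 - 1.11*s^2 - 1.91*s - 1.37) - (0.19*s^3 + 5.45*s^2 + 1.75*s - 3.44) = 0.25*s^3 - 6.56*s^2 - 3.66*s + 2.07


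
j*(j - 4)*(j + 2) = j^3 - 2*j^2 - 8*j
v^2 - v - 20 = (v - 5)*(v + 4)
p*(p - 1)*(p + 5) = p^3 + 4*p^2 - 5*p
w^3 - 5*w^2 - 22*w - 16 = (w - 8)*(w + 1)*(w + 2)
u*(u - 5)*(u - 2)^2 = u^4 - 9*u^3 + 24*u^2 - 20*u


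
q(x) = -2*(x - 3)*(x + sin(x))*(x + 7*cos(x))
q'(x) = -2*(1 - 7*sin(x))*(x - 3)*(x + sin(x)) - 2*(x - 3)*(x + 7*cos(x))*(cos(x) + 1) - 2*(x + sin(x))*(x + 7*cos(x))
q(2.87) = -3.16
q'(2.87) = 23.56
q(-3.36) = 407.58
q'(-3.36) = -46.50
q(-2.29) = 222.14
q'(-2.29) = -268.61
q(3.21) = 4.98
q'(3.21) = 21.76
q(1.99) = -5.04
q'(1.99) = -27.67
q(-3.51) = 411.77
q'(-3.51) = -9.65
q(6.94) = -742.76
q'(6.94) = -169.98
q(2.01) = -5.58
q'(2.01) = -26.26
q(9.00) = -296.15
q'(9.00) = 160.73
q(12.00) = -3694.96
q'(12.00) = -1986.24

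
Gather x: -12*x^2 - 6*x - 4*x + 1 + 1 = -12*x^2 - 10*x + 2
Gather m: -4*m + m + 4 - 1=3 - 3*m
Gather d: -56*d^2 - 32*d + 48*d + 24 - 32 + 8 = -56*d^2 + 16*d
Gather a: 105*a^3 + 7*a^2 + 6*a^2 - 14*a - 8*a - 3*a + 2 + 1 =105*a^3 + 13*a^2 - 25*a + 3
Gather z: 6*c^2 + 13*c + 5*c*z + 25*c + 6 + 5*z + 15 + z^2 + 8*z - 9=6*c^2 + 38*c + z^2 + z*(5*c + 13) + 12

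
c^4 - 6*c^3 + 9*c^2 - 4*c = c*(c - 4)*(c - 1)^2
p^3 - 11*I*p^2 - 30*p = p*(p - 6*I)*(p - 5*I)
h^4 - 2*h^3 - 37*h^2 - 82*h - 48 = (h - 8)*(h + 1)*(h + 2)*(h + 3)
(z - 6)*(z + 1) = z^2 - 5*z - 6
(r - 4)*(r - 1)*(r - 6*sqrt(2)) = r^3 - 6*sqrt(2)*r^2 - 5*r^2 + 4*r + 30*sqrt(2)*r - 24*sqrt(2)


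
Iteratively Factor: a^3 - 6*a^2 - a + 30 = (a - 3)*(a^2 - 3*a - 10) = (a - 5)*(a - 3)*(a + 2)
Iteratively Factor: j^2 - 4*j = (j - 4)*(j)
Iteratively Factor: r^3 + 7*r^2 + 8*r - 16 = (r - 1)*(r^2 + 8*r + 16) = (r - 1)*(r + 4)*(r + 4)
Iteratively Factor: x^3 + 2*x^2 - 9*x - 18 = (x + 3)*(x^2 - x - 6) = (x + 2)*(x + 3)*(x - 3)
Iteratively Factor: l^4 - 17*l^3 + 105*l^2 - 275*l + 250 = (l - 5)*(l^3 - 12*l^2 + 45*l - 50) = (l - 5)^2*(l^2 - 7*l + 10) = (l - 5)^2*(l - 2)*(l - 5)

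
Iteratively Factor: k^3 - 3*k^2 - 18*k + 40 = (k + 4)*(k^2 - 7*k + 10) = (k - 2)*(k + 4)*(k - 5)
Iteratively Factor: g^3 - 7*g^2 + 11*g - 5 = (g - 5)*(g^2 - 2*g + 1) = (g - 5)*(g - 1)*(g - 1)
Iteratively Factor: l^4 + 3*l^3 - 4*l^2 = (l)*(l^3 + 3*l^2 - 4*l) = l*(l - 1)*(l^2 + 4*l) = l^2*(l - 1)*(l + 4)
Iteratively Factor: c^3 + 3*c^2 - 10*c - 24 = (c - 3)*(c^2 + 6*c + 8) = (c - 3)*(c + 2)*(c + 4)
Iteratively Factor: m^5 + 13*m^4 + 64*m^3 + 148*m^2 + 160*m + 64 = (m + 1)*(m^4 + 12*m^3 + 52*m^2 + 96*m + 64) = (m + 1)*(m + 4)*(m^3 + 8*m^2 + 20*m + 16) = (m + 1)*(m + 2)*(m + 4)*(m^2 + 6*m + 8) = (m + 1)*(m + 2)^2*(m + 4)*(m + 4)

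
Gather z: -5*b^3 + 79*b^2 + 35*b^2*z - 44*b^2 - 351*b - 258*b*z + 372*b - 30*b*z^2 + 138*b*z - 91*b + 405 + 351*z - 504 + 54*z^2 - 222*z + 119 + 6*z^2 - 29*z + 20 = -5*b^3 + 35*b^2 - 70*b + z^2*(60 - 30*b) + z*(35*b^2 - 120*b + 100) + 40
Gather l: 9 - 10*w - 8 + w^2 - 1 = w^2 - 10*w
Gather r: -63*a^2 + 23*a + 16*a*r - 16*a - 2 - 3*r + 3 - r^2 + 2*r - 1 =-63*a^2 + 7*a - r^2 + r*(16*a - 1)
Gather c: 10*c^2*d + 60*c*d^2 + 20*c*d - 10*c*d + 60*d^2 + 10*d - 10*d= 10*c^2*d + c*(60*d^2 + 10*d) + 60*d^2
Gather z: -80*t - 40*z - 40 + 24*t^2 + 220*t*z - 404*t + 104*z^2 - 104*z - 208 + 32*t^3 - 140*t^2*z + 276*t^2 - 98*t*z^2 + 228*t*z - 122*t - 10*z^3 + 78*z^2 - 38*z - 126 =32*t^3 + 300*t^2 - 606*t - 10*z^3 + z^2*(182 - 98*t) + z*(-140*t^2 + 448*t - 182) - 374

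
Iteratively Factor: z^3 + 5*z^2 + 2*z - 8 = (z - 1)*(z^2 + 6*z + 8) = (z - 1)*(z + 4)*(z + 2)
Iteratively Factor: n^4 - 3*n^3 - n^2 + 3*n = (n - 1)*(n^3 - 2*n^2 - 3*n) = n*(n - 1)*(n^2 - 2*n - 3) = n*(n - 1)*(n + 1)*(n - 3)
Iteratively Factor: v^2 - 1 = (v + 1)*(v - 1)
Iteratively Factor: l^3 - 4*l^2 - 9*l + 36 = (l + 3)*(l^2 - 7*l + 12) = (l - 3)*(l + 3)*(l - 4)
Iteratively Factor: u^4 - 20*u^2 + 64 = (u + 4)*(u^3 - 4*u^2 - 4*u + 16) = (u - 4)*(u + 4)*(u^2 - 4) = (u - 4)*(u + 2)*(u + 4)*(u - 2)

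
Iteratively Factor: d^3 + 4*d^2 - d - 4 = (d + 4)*(d^2 - 1) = (d + 1)*(d + 4)*(d - 1)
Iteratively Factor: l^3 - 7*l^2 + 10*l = (l)*(l^2 - 7*l + 10) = l*(l - 2)*(l - 5)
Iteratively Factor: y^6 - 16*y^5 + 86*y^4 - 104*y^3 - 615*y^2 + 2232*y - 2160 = (y - 4)*(y^5 - 12*y^4 + 38*y^3 + 48*y^2 - 423*y + 540) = (y - 5)*(y - 4)*(y^4 - 7*y^3 + 3*y^2 + 63*y - 108) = (y - 5)*(y - 4)^2*(y^3 - 3*y^2 - 9*y + 27) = (y - 5)*(y - 4)^2*(y - 3)*(y^2 - 9) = (y - 5)*(y - 4)^2*(y - 3)*(y + 3)*(y - 3)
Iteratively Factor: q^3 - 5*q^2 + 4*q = (q - 1)*(q^2 - 4*q) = q*(q - 1)*(q - 4)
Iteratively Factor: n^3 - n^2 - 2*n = (n - 2)*(n^2 + n) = (n - 2)*(n + 1)*(n)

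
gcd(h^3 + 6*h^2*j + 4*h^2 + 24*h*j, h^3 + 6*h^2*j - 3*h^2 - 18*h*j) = h^2 + 6*h*j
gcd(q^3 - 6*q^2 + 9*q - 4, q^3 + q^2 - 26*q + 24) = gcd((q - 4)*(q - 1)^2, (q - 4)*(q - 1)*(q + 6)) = q^2 - 5*q + 4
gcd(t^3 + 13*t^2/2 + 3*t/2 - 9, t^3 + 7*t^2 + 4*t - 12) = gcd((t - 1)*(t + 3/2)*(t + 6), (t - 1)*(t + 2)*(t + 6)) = t^2 + 5*t - 6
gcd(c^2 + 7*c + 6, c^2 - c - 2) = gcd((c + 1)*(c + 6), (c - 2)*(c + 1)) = c + 1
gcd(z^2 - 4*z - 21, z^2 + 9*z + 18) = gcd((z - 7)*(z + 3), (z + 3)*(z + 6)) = z + 3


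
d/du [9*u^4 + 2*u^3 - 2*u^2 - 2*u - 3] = 36*u^3 + 6*u^2 - 4*u - 2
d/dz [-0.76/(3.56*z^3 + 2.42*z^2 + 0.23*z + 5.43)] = (8.1168*z^2 + 3.6784*z + 0.1748)/(3.56*z^3 + 2.42*z^2 + 0.23*z + 5.43)^2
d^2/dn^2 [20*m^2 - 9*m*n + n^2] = 2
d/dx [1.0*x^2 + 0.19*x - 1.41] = 2.0*x + 0.19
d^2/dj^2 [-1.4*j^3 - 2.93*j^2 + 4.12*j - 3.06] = -8.4*j - 5.86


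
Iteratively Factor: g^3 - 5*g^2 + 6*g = (g - 2)*(g^2 - 3*g) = (g - 3)*(g - 2)*(g)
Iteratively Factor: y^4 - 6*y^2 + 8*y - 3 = (y - 1)*(y^3 + y^2 - 5*y + 3) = (y - 1)^2*(y^2 + 2*y - 3) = (y - 1)^3*(y + 3)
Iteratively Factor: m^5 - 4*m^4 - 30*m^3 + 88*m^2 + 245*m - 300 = (m - 5)*(m^4 + m^3 - 25*m^2 - 37*m + 60) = (m - 5)*(m + 4)*(m^3 - 3*m^2 - 13*m + 15) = (m - 5)*(m + 3)*(m + 4)*(m^2 - 6*m + 5) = (m - 5)*(m - 1)*(m + 3)*(m + 4)*(m - 5)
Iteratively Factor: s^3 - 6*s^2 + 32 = (s - 4)*(s^2 - 2*s - 8) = (s - 4)^2*(s + 2)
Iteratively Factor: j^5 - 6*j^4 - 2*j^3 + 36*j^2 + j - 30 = (j - 1)*(j^4 - 5*j^3 - 7*j^2 + 29*j + 30) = (j - 1)*(j + 1)*(j^3 - 6*j^2 - j + 30) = (j - 5)*(j - 1)*(j + 1)*(j^2 - j - 6) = (j - 5)*(j - 1)*(j + 1)*(j + 2)*(j - 3)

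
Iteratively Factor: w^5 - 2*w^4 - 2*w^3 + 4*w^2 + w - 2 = (w - 2)*(w^4 - 2*w^2 + 1) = (w - 2)*(w + 1)*(w^3 - w^2 - w + 1) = (w - 2)*(w - 1)*(w + 1)*(w^2 - 1) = (w - 2)*(w - 1)^2*(w + 1)*(w + 1)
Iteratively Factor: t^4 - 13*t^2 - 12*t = (t + 1)*(t^3 - t^2 - 12*t) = (t - 4)*(t + 1)*(t^2 + 3*t) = t*(t - 4)*(t + 1)*(t + 3)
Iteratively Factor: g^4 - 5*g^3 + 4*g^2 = (g - 1)*(g^3 - 4*g^2) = g*(g - 1)*(g^2 - 4*g) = g*(g - 4)*(g - 1)*(g)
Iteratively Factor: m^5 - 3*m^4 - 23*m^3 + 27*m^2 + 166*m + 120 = (m - 4)*(m^4 + m^3 - 19*m^2 - 49*m - 30) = (m - 4)*(m + 3)*(m^3 - 2*m^2 - 13*m - 10) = (m - 4)*(m + 2)*(m + 3)*(m^2 - 4*m - 5) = (m - 5)*(m - 4)*(m + 2)*(m + 3)*(m + 1)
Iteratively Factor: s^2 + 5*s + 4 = (s + 1)*(s + 4)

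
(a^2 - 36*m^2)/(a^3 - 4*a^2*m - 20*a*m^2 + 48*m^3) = (a + 6*m)/(a^2 + 2*a*m - 8*m^2)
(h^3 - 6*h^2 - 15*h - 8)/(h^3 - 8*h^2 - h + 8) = (h + 1)/(h - 1)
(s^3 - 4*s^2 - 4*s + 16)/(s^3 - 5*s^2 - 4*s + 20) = (s - 4)/(s - 5)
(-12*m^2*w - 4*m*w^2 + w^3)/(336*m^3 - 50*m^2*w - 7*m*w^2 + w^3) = w*(2*m + w)/(-56*m^2 - m*w + w^2)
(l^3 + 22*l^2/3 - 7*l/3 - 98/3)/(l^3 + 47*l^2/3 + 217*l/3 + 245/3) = (3*l^2 + l - 14)/(3*l^2 + 26*l + 35)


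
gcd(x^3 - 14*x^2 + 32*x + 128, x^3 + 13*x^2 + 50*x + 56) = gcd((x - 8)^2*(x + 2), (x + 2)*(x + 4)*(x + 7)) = x + 2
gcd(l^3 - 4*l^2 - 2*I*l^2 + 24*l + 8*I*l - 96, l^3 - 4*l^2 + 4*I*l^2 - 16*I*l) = l^2 + l*(-4 + 4*I) - 16*I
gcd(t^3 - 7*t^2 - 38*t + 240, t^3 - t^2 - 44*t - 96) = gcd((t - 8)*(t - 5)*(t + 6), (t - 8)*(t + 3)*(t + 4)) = t - 8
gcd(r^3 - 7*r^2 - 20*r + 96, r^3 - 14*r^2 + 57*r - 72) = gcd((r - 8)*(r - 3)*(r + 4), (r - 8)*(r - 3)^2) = r^2 - 11*r + 24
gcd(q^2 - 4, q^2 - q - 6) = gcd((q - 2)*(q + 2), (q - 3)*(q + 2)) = q + 2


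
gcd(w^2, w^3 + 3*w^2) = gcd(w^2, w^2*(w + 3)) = w^2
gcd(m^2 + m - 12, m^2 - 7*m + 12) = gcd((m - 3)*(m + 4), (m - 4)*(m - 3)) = m - 3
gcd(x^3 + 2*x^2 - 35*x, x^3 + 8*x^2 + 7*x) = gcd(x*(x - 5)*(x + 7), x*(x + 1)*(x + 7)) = x^2 + 7*x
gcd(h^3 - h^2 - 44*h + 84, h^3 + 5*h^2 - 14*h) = h^2 + 5*h - 14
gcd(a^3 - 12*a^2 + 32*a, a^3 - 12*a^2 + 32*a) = a^3 - 12*a^2 + 32*a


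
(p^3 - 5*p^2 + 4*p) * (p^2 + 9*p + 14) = p^5 + 4*p^4 - 27*p^3 - 34*p^2 + 56*p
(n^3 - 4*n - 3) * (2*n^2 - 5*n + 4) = 2*n^5 - 5*n^4 - 4*n^3 + 14*n^2 - n - 12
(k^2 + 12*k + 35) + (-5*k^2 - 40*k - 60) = -4*k^2 - 28*k - 25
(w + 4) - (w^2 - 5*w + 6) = -w^2 + 6*w - 2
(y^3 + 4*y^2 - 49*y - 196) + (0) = y^3 + 4*y^2 - 49*y - 196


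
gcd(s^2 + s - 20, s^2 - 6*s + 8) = s - 4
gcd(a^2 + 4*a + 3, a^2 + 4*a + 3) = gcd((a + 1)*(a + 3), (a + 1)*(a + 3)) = a^2 + 4*a + 3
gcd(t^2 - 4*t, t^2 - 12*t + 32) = t - 4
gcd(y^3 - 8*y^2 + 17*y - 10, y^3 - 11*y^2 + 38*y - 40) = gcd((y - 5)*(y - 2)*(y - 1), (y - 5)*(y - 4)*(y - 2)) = y^2 - 7*y + 10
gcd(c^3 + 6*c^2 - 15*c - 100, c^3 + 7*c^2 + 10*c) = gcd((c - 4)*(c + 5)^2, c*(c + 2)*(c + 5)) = c + 5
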